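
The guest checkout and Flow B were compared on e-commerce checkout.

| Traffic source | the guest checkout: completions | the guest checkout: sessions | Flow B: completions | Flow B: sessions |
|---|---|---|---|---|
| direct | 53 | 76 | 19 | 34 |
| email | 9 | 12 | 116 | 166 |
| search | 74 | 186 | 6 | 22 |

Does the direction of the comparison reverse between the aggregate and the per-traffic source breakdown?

Yes

Direct: the guest checkout 53/76 = 69.7%, Flow B 19/34 = 55.9% → the guest checkout
Email: the guest checkout 9/12 = 75.0%, Flow B 116/166 = 69.9% → the guest checkout
Search: the guest checkout 74/186 = 39.8%, Flow B 6/22 = 27.3% → the guest checkout
Overall: the guest checkout 136/274 = 49.6%, Flow B 141/222 = 63.5% → Flow B
The guest checkout wins each traffic group but Flow B wins overall — the comparison reverses. The guest checkout's sessions skew toward search, which has a lower base rate.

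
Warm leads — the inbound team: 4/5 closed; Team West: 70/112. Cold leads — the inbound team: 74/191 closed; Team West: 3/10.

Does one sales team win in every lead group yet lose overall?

Warm: the inbound team 4/5 = 80.0%, Team West 70/112 = 62.5% → the inbound team
Cold: the inbound team 74/191 = 38.7%, Team West 3/10 = 30.0% → the inbound team
Overall: the inbound team 78/196 = 39.8%, Team West 73/122 = 59.8% → Team West
The inbound team wins each lead group but Team West wins overall — the comparison reverses. The inbound team's leads skew toward cold, which has a lower base rate.

Yes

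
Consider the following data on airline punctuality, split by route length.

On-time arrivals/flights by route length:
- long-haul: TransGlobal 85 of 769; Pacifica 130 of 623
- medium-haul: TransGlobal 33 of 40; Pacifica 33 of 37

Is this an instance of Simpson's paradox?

Long-haul: TransGlobal 85/769 = 11.1%, Pacifica 130/623 = 20.9% → Pacifica
Medium-haul: TransGlobal 33/40 = 82.5%, Pacifica 33/37 = 89.2% → Pacifica
Overall: TransGlobal 118/809 = 14.6%, Pacifica 163/660 = 24.7% → Pacifica
Pacifica wins overall and in every route group — no reversal.

No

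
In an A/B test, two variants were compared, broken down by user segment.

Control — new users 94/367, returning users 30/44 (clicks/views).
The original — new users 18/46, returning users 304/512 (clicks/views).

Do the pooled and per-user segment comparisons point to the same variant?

New users: Control 94/367 = 25.6%, the original 18/46 = 39.1% → the original
Returning users: Control 30/44 = 68.2%, the original 304/512 = 59.4% → Control
Overall: Control 124/411 = 30.2%, the original 322/558 = 57.7% → the original
Neither sweeps: Control wins 1 of 2 groups, the original wins 1. The original wins overall but not every group — no Simpson reversal.

No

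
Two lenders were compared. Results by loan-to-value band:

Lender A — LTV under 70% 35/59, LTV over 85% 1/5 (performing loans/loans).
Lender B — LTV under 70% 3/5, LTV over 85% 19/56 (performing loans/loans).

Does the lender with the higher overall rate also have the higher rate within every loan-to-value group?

LTV under 70%: Lender A 35/59 = 59.3%, Lender B 3/5 = 60.0% → Lender B
LTV over 85%: Lender A 1/5 = 20.0%, Lender B 19/56 = 33.9% → Lender B
Overall: Lender A 36/64 = 56.2%, Lender B 22/61 = 36.1% → Lender A
Lender B wins each loan-to-value group but Lender A wins overall — the comparison reverses. Lender B's loans skew toward LTV over 85%, which has a lower base rate.

No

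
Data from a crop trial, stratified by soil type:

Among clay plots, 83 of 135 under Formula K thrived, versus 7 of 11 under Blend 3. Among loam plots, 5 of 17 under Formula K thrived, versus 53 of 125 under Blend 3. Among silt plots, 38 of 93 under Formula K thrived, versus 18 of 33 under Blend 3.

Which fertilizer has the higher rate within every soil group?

Clay: Formula K 83/135 = 61.5%, Blend 3 7/11 = 63.6% → Blend 3
Loam: Formula K 5/17 = 29.4%, Blend 3 53/125 = 42.4% → Blend 3
Silt: Formula K 38/93 = 40.9%, Blend 3 18/33 = 54.5% → Blend 3
Blend 3 has the higher rate in all 3 groups.

Blend 3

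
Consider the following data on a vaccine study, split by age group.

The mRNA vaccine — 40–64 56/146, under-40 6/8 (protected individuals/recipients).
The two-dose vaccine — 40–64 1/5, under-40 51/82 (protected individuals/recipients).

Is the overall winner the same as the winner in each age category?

No

40–64: the mRNA vaccine 56/146 = 38.4%, the two-dose vaccine 1/5 = 20.0% → the mRNA vaccine
Under-40: the mRNA vaccine 6/8 = 75.0%, the two-dose vaccine 51/82 = 62.2% → the mRNA vaccine
Overall: the mRNA vaccine 62/154 = 40.3%, the two-dose vaccine 52/87 = 59.8% → the two-dose vaccine
The mRNA vaccine wins each age group but the two-dose vaccine wins overall — the comparison reverses. The mRNA vaccine's recipients skew toward 40–64, which has a lower base rate.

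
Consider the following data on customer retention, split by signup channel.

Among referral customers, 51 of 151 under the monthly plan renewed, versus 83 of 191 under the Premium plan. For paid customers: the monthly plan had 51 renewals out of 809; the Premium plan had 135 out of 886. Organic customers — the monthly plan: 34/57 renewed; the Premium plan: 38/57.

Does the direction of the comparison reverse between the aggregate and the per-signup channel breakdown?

Referral: the monthly plan 51/151 = 33.8%, the Premium plan 83/191 = 43.5% → the Premium plan
Paid: the monthly plan 51/809 = 6.3%, the Premium plan 135/886 = 15.2% → the Premium plan
Organic: the monthly plan 34/57 = 59.6%, the Premium plan 38/57 = 66.7% → the Premium plan
Overall: the monthly plan 136/1017 = 13.4%, the Premium plan 256/1134 = 22.6% → the Premium plan
The Premium plan wins overall and in every signup group — no reversal.

No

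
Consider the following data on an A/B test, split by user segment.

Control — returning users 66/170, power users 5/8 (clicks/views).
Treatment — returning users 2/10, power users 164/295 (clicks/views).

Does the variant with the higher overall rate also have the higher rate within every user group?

Returning users: Control 66/170 = 38.8%, Treatment 2/10 = 20.0% → Control
Power users: Control 5/8 = 62.5%, Treatment 164/295 = 55.6% → Control
Overall: Control 71/178 = 39.9%, Treatment 166/305 = 54.4% → Treatment
Control wins each user group but Treatment wins overall — the comparison reverses. Control's views skew toward returning users, which has a lower base rate.

No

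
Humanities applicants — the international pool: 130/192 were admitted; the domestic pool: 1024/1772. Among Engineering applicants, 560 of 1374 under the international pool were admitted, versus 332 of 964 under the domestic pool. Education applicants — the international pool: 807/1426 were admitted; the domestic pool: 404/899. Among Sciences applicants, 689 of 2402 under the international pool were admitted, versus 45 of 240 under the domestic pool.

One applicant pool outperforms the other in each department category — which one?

the international pool

Humanities: the international pool 130/192 = 67.7%, the domestic pool 1024/1772 = 57.8% → the international pool
Engineering: the international pool 560/1374 = 40.8%, the domestic pool 332/964 = 34.4% → the international pool
Education: the international pool 807/1426 = 56.6%, the domestic pool 404/899 = 44.9% → the international pool
Sciences: the international pool 689/2402 = 28.7%, the domestic pool 45/240 = 18.8% → the international pool
The international pool has the higher rate in all 4 groups.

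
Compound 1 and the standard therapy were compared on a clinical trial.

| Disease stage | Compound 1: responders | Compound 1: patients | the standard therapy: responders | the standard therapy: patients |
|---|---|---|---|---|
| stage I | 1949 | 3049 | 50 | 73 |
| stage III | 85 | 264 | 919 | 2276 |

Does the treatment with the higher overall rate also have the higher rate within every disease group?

Stage I: Compound 1 1949/3049 = 63.9%, the standard therapy 50/73 = 68.5% → the standard therapy
Stage III: Compound 1 85/264 = 32.2%, the standard therapy 919/2276 = 40.4% → the standard therapy
Overall: Compound 1 2034/3313 = 61.4%, the standard therapy 969/2349 = 41.3% → Compound 1
The standard therapy wins each disease group but Compound 1 wins overall — the comparison reverses. The standard therapy's patients skew toward stage III, which has a lower base rate.

No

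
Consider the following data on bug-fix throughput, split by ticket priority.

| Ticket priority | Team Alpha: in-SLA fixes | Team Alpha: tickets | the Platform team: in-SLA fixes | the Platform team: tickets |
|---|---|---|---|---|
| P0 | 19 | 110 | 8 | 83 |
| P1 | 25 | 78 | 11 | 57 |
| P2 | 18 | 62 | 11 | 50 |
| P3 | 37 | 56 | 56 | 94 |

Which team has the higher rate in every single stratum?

Team Alpha

P0: Team Alpha 19/110 = 17.3%, the Platform team 8/83 = 9.6% → Team Alpha
P1: Team Alpha 25/78 = 32.1%, the Platform team 11/57 = 19.3% → Team Alpha
P2: Team Alpha 18/62 = 29.0%, the Platform team 11/50 = 22.0% → Team Alpha
P3: Team Alpha 37/56 = 66.1%, the Platform team 56/94 = 59.6% → Team Alpha
Team Alpha has the higher rate in all 4 groups.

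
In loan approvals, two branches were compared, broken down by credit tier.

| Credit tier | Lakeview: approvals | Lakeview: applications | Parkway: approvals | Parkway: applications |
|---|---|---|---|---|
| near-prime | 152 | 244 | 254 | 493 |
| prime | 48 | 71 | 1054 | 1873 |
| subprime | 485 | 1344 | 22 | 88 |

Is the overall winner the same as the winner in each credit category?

Near-prime: Lakeview 152/244 = 62.3%, Parkway 254/493 = 51.5% → Lakeview
Prime: Lakeview 48/71 = 67.6%, Parkway 1054/1873 = 56.3% → Lakeview
Subprime: Lakeview 485/1344 = 36.1%, Parkway 22/88 = 25.0% → Lakeview
Overall: Lakeview 685/1659 = 41.3%, Parkway 1330/2454 = 54.2% → Parkway
Lakeview wins each credit group but Parkway wins overall — the comparison reverses. Lakeview's applications skew toward subprime, which has a lower base rate.

No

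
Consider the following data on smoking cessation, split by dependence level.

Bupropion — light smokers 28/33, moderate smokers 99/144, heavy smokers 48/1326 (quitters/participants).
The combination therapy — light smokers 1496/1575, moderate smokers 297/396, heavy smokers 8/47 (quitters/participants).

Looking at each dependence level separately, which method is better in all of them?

the combination therapy

Light smokers: bupropion 28/33 = 84.8%, the combination therapy 1496/1575 = 95.0% → the combination therapy
Moderate smokers: bupropion 99/144 = 68.8%, the combination therapy 297/396 = 75.0% → the combination therapy
Heavy smokers: bupropion 48/1326 = 3.6%, the combination therapy 8/47 = 17.0% → the combination therapy
The combination therapy has the higher rate in all 3 groups.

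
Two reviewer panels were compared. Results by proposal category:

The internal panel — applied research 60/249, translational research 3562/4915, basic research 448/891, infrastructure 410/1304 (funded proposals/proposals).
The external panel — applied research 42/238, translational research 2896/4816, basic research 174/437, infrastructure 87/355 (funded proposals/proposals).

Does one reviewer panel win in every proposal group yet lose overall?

Applied research: the internal panel 60/249 = 24.1%, the external panel 42/238 = 17.6% → the internal panel
Translational research: the internal panel 3562/4915 = 72.5%, the external panel 2896/4816 = 60.1% → the internal panel
Basic research: the internal panel 448/891 = 50.3%, the external panel 174/437 = 39.8% → the internal panel
Infrastructure: the internal panel 410/1304 = 31.4%, the external panel 87/355 = 24.5% → the internal panel
Overall: the internal panel 4480/7359 = 60.9%, the external panel 3199/5846 = 54.7% → the internal panel
The internal panel wins overall and in every proposal group — no reversal.

No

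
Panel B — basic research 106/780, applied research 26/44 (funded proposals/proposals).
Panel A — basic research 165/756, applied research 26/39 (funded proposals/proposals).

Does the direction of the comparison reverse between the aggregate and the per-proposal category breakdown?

Basic research: Panel B 106/780 = 13.6%, Panel A 165/756 = 21.8% → Panel A
Applied research: Panel B 26/44 = 59.1%, Panel A 26/39 = 66.7% → Panel A
Overall: Panel B 132/824 = 16.0%, Panel A 191/795 = 24.0% → Panel A
Panel A wins overall and in every proposal group — no reversal.

No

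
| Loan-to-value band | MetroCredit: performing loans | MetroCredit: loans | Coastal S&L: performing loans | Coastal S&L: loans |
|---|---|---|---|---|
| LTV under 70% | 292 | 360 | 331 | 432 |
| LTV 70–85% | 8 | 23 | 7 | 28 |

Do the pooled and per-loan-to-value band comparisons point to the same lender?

Yes

LTV under 70%: MetroCredit 292/360 = 81.1%, Coastal S&L 331/432 = 76.6% → MetroCredit
LTV 70–85%: MetroCredit 8/23 = 34.8%, Coastal S&L 7/28 = 25.0% → MetroCredit
Overall: MetroCredit 300/383 = 78.3%, Coastal S&L 338/460 = 73.5% → MetroCredit
MetroCredit wins overall and in every loan-to-value group — no reversal.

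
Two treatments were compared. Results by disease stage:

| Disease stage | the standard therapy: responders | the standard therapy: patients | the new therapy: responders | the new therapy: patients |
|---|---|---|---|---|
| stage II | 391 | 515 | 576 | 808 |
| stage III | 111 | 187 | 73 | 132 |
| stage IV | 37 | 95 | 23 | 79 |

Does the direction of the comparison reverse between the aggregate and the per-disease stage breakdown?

No

Stage II: the standard therapy 391/515 = 75.9%, the new therapy 576/808 = 71.3% → the standard therapy
Stage III: the standard therapy 111/187 = 59.4%, the new therapy 73/132 = 55.3% → the standard therapy
Stage IV: the standard therapy 37/95 = 38.9%, the new therapy 23/79 = 29.1% → the standard therapy
Overall: the standard therapy 539/797 = 67.6%, the new therapy 672/1019 = 65.9% → the standard therapy
The standard therapy wins overall and in every disease group — no reversal.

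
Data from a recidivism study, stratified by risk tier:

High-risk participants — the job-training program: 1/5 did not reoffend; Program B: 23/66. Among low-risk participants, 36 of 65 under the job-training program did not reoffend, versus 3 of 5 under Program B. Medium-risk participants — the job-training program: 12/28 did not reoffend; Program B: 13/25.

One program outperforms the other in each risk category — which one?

High-risk: the job-training program 1/5 = 20.0%, Program B 23/66 = 34.8% → Program B
Low-risk: the job-training program 36/65 = 55.4%, Program B 3/5 = 60.0% → Program B
Medium-risk: the job-training program 12/28 = 42.9%, Program B 13/25 = 52.0% → Program B
Program B has the higher rate in all 3 groups.

Program B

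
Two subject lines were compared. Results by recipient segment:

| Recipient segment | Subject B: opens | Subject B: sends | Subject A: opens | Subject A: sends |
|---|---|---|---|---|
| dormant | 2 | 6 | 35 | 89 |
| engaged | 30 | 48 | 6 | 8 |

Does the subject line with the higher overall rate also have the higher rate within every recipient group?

No

Dormant: Subject B 2/6 = 33.3%, Subject A 35/89 = 39.3% → Subject A
Engaged: Subject B 30/48 = 62.5%, Subject A 6/8 = 75.0% → Subject A
Overall: Subject B 32/54 = 59.3%, Subject A 41/97 = 42.3% → Subject B
Subject A wins each recipient group but Subject B wins overall — the comparison reverses. Subject A's sends skew toward dormant, which has a lower base rate.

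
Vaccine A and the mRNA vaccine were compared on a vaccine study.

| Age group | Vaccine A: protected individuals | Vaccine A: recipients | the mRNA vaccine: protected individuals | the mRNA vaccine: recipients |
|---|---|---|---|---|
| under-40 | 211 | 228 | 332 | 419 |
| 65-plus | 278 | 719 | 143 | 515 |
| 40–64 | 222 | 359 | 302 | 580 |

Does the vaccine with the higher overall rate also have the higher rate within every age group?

Yes

Under-40: Vaccine A 211/228 = 92.5%, the mRNA vaccine 332/419 = 79.2% → Vaccine A
65-plus: Vaccine A 278/719 = 38.7%, the mRNA vaccine 143/515 = 27.8% → Vaccine A
40–64: Vaccine A 222/359 = 61.8%, the mRNA vaccine 302/580 = 52.1% → Vaccine A
Overall: Vaccine A 711/1306 = 54.4%, the mRNA vaccine 777/1514 = 51.3% → Vaccine A
Vaccine A wins overall and in every age group — no reversal.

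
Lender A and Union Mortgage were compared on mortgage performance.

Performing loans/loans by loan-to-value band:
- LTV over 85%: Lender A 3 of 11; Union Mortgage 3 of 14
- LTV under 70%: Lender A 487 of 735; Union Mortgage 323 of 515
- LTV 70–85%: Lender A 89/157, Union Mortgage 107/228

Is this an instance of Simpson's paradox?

No

LTV over 85%: Lender A 3/11 = 27.3%, Union Mortgage 3/14 = 21.4% → Lender A
LTV under 70%: Lender A 487/735 = 66.3%, Union Mortgage 323/515 = 62.7% → Lender A
LTV 70–85%: Lender A 89/157 = 56.7%, Union Mortgage 107/228 = 46.9% → Lender A
Overall: Lender A 579/903 = 64.1%, Union Mortgage 433/757 = 57.2% → Lender A
Lender A wins overall and in every loan-to-value group — no reversal.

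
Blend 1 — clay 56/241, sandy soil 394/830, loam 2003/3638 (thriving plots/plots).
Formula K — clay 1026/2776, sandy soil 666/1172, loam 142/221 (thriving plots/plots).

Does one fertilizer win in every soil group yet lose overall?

Yes

Clay: Blend 1 56/241 = 23.2%, Formula K 1026/2776 = 37.0% → Formula K
Sandy soil: Blend 1 394/830 = 47.5%, Formula K 666/1172 = 56.8% → Formula K
Loam: Blend 1 2003/3638 = 55.1%, Formula K 142/221 = 64.3% → Formula K
Overall: Blend 1 2453/4709 = 52.1%, Formula K 1834/4169 = 44.0% → Blend 1
Formula K wins each soil group but Blend 1 wins overall — the comparison reverses. Formula K's plots skew toward clay, which has a lower base rate.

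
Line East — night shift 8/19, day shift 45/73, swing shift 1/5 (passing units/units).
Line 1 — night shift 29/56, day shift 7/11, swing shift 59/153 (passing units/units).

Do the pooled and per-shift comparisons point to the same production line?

Night shift: Line East 8/19 = 42.1%, Line 1 29/56 = 51.8% → Line 1
Day shift: Line East 45/73 = 61.6%, Line 1 7/11 = 63.6% → Line 1
Swing shift: Line East 1/5 = 20.0%, Line 1 59/153 = 38.6% → Line 1
Overall: Line East 54/97 = 55.7%, Line 1 95/220 = 43.2% → Line East
Line 1 wins each shift group but Line East wins overall — the comparison reverses. Line 1's units skew toward swing shift, which has a lower base rate.

No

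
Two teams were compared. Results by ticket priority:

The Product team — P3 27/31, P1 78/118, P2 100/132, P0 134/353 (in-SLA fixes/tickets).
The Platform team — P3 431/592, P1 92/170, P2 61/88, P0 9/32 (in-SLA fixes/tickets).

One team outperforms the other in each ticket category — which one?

the Product team

P3: the Product team 27/31 = 87.1%, the Platform team 431/592 = 72.8% → the Product team
P1: the Product team 78/118 = 66.1%, the Platform team 92/170 = 54.1% → the Product team
P2: the Product team 100/132 = 75.8%, the Platform team 61/88 = 69.3% → the Product team
P0: the Product team 134/353 = 38.0%, the Platform team 9/32 = 28.1% → the Product team
The Product team has the higher rate in all 4 groups.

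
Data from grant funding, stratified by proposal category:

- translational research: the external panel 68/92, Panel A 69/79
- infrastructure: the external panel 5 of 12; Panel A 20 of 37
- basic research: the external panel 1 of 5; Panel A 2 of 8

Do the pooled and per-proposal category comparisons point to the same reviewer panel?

Translational research: the external panel 68/92 = 73.9%, Panel A 69/79 = 87.3% → Panel A
Infrastructure: the external panel 5/12 = 41.7%, Panel A 20/37 = 54.1% → Panel A
Basic research: the external panel 1/5 = 20.0%, Panel A 2/8 = 25.0% → Panel A
Overall: the external panel 74/109 = 67.9%, Panel A 91/124 = 73.4% → Panel A
Panel A wins overall and in every proposal group — no reversal.

Yes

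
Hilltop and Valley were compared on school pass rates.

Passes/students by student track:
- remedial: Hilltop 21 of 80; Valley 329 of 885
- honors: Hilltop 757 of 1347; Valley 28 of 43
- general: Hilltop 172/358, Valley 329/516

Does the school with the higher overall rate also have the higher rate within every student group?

No

Remedial: Hilltop 21/80 = 26.2%, Valley 329/885 = 37.2% → Valley
Honors: Hilltop 757/1347 = 56.2%, Valley 28/43 = 65.1% → Valley
General: Hilltop 172/358 = 48.0%, Valley 329/516 = 63.8% → Valley
Overall: Hilltop 950/1785 = 53.2%, Valley 686/1444 = 47.5% → Hilltop
Valley wins each student group but Hilltop wins overall — the comparison reverses. Valley's students skew toward remedial, which has a lower base rate.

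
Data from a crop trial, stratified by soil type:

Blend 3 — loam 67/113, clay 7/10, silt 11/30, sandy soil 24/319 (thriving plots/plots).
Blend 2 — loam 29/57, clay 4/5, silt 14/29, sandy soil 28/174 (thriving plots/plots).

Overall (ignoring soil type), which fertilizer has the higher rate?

Loam: Blend 3 67/113 = 59.3%, Blend 2 29/57 = 50.9% → Blend 3
Clay: Blend 3 7/10 = 70.0%, Blend 2 4/5 = 80.0% → Blend 2
Silt: Blend 3 11/30 = 36.7%, Blend 2 14/29 = 48.3% → Blend 2
Sandy soil: Blend 3 24/319 = 7.5%, Blend 2 28/174 = 16.1% → Blend 2
Overall: Blend 3 109/472 = 23.1%, Blend 2 75/265 = 28.3% → Blend 2
(Neither sweeps every soil group, but Blend 2 has the higher pooled rate.)

Blend 2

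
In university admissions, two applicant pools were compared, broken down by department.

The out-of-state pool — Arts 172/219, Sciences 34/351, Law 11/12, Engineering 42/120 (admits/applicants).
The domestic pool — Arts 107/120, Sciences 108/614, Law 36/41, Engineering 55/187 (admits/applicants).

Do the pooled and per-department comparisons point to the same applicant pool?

No

Arts: the out-of-state pool 172/219 = 78.5%, the domestic pool 107/120 = 89.2% → the domestic pool
Sciences: the out-of-state pool 34/351 = 9.7%, the domestic pool 108/614 = 17.6% → the domestic pool
Law: the out-of-state pool 11/12 = 91.7%, the domestic pool 36/41 = 87.8% → the out-of-state pool
Engineering: the out-of-state pool 42/120 = 35.0%, the domestic pool 55/187 = 29.4% → the out-of-state pool
Overall: the out-of-state pool 259/702 = 36.9%, the domestic pool 306/962 = 31.8% → the out-of-state pool
Neither sweeps: the out-of-state pool wins 2 of 4 groups, the domestic pool wins 2. The out-of-state pool wins overall but not every group — no Simpson reversal.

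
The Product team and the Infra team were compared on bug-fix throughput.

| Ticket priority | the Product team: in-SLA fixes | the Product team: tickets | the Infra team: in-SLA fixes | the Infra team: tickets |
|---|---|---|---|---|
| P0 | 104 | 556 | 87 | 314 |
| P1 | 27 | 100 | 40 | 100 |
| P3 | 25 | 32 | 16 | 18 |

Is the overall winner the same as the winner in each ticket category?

Yes

P0: the Product team 104/556 = 18.7%, the Infra team 87/314 = 27.7% → the Infra team
P1: the Product team 27/100 = 27.0%, the Infra team 40/100 = 40.0% → the Infra team
P3: the Product team 25/32 = 78.1%, the Infra team 16/18 = 88.9% → the Infra team
Overall: the Product team 156/688 = 22.7%, the Infra team 143/432 = 33.1% → the Infra team
The Infra team wins overall and in every ticket group — no reversal.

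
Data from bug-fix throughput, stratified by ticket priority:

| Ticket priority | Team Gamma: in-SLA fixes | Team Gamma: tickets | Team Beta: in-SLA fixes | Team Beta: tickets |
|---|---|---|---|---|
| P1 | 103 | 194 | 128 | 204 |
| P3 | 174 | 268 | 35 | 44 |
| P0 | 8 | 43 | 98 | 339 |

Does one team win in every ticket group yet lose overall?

P1: Team Gamma 103/194 = 53.1%, Team Beta 128/204 = 62.7% → Team Beta
P3: Team Gamma 174/268 = 64.9%, Team Beta 35/44 = 79.5% → Team Beta
P0: Team Gamma 8/43 = 18.6%, Team Beta 98/339 = 28.9% → Team Beta
Overall: Team Gamma 285/505 = 56.4%, Team Beta 261/587 = 44.5% → Team Gamma
Team Beta wins each ticket group but Team Gamma wins overall — the comparison reverses. Team Beta's tickets skew toward P0, which has a lower base rate.

Yes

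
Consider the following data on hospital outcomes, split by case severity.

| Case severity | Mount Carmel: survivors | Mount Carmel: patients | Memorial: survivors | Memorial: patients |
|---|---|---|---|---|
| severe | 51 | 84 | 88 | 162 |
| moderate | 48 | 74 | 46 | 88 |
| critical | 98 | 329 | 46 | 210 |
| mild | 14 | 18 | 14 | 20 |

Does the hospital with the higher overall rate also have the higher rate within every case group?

Severe: Mount Carmel 51/84 = 60.7%, Memorial 88/162 = 54.3% → Mount Carmel
Moderate: Mount Carmel 48/74 = 64.9%, Memorial 46/88 = 52.3% → Mount Carmel
Critical: Mount Carmel 98/329 = 29.8%, Memorial 46/210 = 21.9% → Mount Carmel
Mild: Mount Carmel 14/18 = 77.8%, Memorial 14/20 = 70.0% → Mount Carmel
Overall: Mount Carmel 211/505 = 41.8%, Memorial 194/480 = 40.4% → Mount Carmel
Mount Carmel wins overall and in every case group — no reversal.

Yes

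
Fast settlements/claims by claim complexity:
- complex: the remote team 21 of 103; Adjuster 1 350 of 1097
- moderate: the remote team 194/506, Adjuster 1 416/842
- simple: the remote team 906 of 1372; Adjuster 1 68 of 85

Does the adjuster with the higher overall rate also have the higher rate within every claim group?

Complex: the remote team 21/103 = 20.4%, Adjuster 1 350/1097 = 31.9% → Adjuster 1
Moderate: the remote team 194/506 = 38.3%, Adjuster 1 416/842 = 49.4% → Adjuster 1
Simple: the remote team 906/1372 = 66.0%, Adjuster 1 68/85 = 80.0% → Adjuster 1
Overall: the remote team 1121/1981 = 56.6%, Adjuster 1 834/2024 = 41.2% → the remote team
Adjuster 1 wins each claim group but the remote team wins overall — the comparison reverses. Adjuster 1's claims skew toward complex, which has a lower base rate.

No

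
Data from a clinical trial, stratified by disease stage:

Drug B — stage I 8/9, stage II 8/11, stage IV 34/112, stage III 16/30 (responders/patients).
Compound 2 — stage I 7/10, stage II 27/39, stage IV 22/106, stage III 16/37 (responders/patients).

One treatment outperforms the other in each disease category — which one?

Stage I: Drug B 8/9 = 88.9%, Compound 2 7/10 = 70.0% → Drug B
Stage II: Drug B 8/11 = 72.7%, Compound 2 27/39 = 69.2% → Drug B
Stage IV: Drug B 34/112 = 30.4%, Compound 2 22/106 = 20.8% → Drug B
Stage III: Drug B 16/30 = 53.3%, Compound 2 16/37 = 43.2% → Drug B
Drug B has the higher rate in all 4 groups.

Drug B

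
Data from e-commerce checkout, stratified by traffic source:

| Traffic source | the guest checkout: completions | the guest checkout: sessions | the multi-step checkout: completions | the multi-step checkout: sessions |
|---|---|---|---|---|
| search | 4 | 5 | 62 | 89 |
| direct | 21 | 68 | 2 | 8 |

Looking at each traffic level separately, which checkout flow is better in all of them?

Search: the guest checkout 4/5 = 80.0%, the multi-step checkout 62/89 = 69.7% → the guest checkout
Direct: the guest checkout 21/68 = 30.9%, the multi-step checkout 2/8 = 25.0% → the guest checkout
The guest checkout has the higher rate in both groups.

the guest checkout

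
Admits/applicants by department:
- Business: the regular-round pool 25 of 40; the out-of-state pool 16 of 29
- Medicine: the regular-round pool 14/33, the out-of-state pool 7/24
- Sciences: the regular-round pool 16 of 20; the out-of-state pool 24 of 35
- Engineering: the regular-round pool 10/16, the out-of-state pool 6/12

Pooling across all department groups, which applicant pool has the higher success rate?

Business: the regular-round pool 25/40 = 62.5%, the out-of-state pool 16/29 = 55.2% → the regular-round pool
Medicine: the regular-round pool 14/33 = 42.4%, the out-of-state pool 7/24 = 29.2% → the regular-round pool
Sciences: the regular-round pool 16/20 = 80.0%, the out-of-state pool 24/35 = 68.6% → the regular-round pool
Engineering: the regular-round pool 10/16 = 62.5%, the out-of-state pool 6/12 = 50.0% → the regular-round pool
Overall: the regular-round pool 65/109 = 59.6%, the out-of-state pool 53/100 = 53.0% → the regular-round pool

the regular-round pool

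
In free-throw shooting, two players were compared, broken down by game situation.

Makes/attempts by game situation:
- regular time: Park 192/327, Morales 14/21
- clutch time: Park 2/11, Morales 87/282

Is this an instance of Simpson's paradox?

Yes

Regular time: Park 192/327 = 58.7%, Morales 14/21 = 66.7% → Morales
Clutch time: Park 2/11 = 18.2%, Morales 87/282 = 30.9% → Morales
Overall: Park 194/338 = 57.4%, Morales 101/303 = 33.3% → Park
Morales wins each game group but Park wins overall — the comparison reverses. Morales's attempts skew toward clutch time, which has a lower base rate.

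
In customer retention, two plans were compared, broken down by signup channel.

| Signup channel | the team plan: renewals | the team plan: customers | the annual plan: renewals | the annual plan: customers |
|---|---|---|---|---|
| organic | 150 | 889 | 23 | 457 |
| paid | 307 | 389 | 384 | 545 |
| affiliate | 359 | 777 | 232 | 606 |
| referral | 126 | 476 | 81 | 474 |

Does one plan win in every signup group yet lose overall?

Organic: the team plan 150/889 = 16.9%, the annual plan 23/457 = 5.0% → the team plan
Paid: the team plan 307/389 = 78.9%, the annual plan 384/545 = 70.5% → the team plan
Affiliate: the team plan 359/777 = 46.2%, the annual plan 232/606 = 38.3% → the team plan
Referral: the team plan 126/476 = 26.5%, the annual plan 81/474 = 17.1% → the team plan
Overall: the team plan 942/2531 = 37.2%, the annual plan 720/2082 = 34.6% → the team plan
The team plan wins overall and in every signup group — no reversal.

No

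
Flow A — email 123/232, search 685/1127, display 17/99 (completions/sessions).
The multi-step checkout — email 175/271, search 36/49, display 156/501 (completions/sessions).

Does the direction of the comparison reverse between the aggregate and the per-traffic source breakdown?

Yes

Email: Flow A 123/232 = 53.0%, the multi-step checkout 175/271 = 64.6% → the multi-step checkout
Search: Flow A 685/1127 = 60.8%, the multi-step checkout 36/49 = 73.5% → the multi-step checkout
Display: Flow A 17/99 = 17.2%, the multi-step checkout 156/501 = 31.1% → the multi-step checkout
Overall: Flow A 825/1458 = 56.6%, the multi-step checkout 367/821 = 44.7% → Flow A
The multi-step checkout wins each traffic group but Flow A wins overall — the comparison reverses. The multi-step checkout's sessions skew toward display, which has a lower base rate.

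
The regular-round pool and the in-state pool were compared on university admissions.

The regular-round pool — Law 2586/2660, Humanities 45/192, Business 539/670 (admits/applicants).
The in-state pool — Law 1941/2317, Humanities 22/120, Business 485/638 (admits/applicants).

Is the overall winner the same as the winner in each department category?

Law: the regular-round pool 2586/2660 = 97.2%, the in-state pool 1941/2317 = 83.8% → the regular-round pool
Humanities: the regular-round pool 45/192 = 23.4%, the in-state pool 22/120 = 18.3% → the regular-round pool
Business: the regular-round pool 539/670 = 80.4%, the in-state pool 485/638 = 76.0% → the regular-round pool
Overall: the regular-round pool 3170/3522 = 90.0%, the in-state pool 2448/3075 = 79.6% → the regular-round pool
The regular-round pool wins overall and in every department group — no reversal.

Yes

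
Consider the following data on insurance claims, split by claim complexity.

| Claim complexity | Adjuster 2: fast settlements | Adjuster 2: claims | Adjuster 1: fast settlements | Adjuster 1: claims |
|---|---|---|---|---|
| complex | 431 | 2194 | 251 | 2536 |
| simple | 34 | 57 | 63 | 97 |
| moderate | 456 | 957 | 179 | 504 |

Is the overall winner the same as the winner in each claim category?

Complex: Adjuster 2 431/2194 = 19.6%, Adjuster 1 251/2536 = 9.9% → Adjuster 2
Simple: Adjuster 2 34/57 = 59.6%, Adjuster 1 63/97 = 64.9% → Adjuster 1
Moderate: Adjuster 2 456/957 = 47.6%, Adjuster 1 179/504 = 35.5% → Adjuster 2
Overall: Adjuster 2 921/3208 = 28.7%, Adjuster 1 493/3137 = 15.7% → Adjuster 2
Neither sweeps: Adjuster 2 wins 2 of 3 groups, Adjuster 1 wins 1. Adjuster 2 wins overall but not every group — no Simpson reversal.

No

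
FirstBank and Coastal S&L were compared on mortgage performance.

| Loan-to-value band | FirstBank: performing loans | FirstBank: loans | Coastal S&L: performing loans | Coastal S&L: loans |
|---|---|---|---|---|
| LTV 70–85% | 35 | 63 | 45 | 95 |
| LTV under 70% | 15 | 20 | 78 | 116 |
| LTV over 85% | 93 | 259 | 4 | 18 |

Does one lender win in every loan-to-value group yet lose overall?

Yes

LTV 70–85%: FirstBank 35/63 = 55.6%, Coastal S&L 45/95 = 47.4% → FirstBank
LTV under 70%: FirstBank 15/20 = 75.0%, Coastal S&L 78/116 = 67.2% → FirstBank
LTV over 85%: FirstBank 93/259 = 35.9%, Coastal S&L 4/18 = 22.2% → FirstBank
Overall: FirstBank 143/342 = 41.8%, Coastal S&L 127/229 = 55.5% → Coastal S&L
FirstBank wins each loan-to-value group but Coastal S&L wins overall — the comparison reverses. FirstBank's loans skew toward LTV over 85%, which has a lower base rate.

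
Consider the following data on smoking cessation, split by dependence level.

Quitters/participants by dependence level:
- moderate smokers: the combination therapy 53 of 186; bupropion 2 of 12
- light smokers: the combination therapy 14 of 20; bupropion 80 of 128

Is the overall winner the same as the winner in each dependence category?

Moderate smokers: the combination therapy 53/186 = 28.5%, bupropion 2/12 = 16.7% → the combination therapy
Light smokers: the combination therapy 14/20 = 70.0%, bupropion 80/128 = 62.5% → the combination therapy
Overall: the combination therapy 67/206 = 32.5%, bupropion 82/140 = 58.6% → bupropion
The combination therapy wins each dependence group but bupropion wins overall — the comparison reverses. The combination therapy's participants skew toward moderate smokers, which has a lower base rate.

No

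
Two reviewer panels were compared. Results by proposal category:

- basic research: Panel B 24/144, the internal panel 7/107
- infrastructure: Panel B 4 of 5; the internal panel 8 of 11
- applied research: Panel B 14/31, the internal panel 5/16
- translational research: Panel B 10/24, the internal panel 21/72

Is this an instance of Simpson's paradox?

Basic research: Panel B 24/144 = 16.7%, the internal panel 7/107 = 6.5% → Panel B
Infrastructure: Panel B 4/5 = 80.0%, the internal panel 8/11 = 72.7% → Panel B
Applied research: Panel B 14/31 = 45.2%, the internal panel 5/16 = 31.2% → Panel B
Translational research: Panel B 10/24 = 41.7%, the internal panel 21/72 = 29.2% → Panel B
Overall: Panel B 52/204 = 25.5%, the internal panel 41/206 = 19.9% → Panel B
Panel B wins overall and in every proposal group — no reversal.

No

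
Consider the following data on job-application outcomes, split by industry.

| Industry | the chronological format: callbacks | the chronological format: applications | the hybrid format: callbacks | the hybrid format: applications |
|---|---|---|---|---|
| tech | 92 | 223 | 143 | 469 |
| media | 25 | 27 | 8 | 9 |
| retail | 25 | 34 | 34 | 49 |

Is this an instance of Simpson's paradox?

No

Tech: the chronological format 92/223 = 41.3%, the hybrid format 143/469 = 30.5% → the chronological format
Media: the chronological format 25/27 = 92.6%, the hybrid format 8/9 = 88.9% → the chronological format
Retail: the chronological format 25/34 = 73.5%, the hybrid format 34/49 = 69.4% → the chronological format
Overall: the chronological format 142/284 = 50.0%, the hybrid format 185/527 = 35.1% → the chronological format
The chronological format wins overall and in every industry group — no reversal.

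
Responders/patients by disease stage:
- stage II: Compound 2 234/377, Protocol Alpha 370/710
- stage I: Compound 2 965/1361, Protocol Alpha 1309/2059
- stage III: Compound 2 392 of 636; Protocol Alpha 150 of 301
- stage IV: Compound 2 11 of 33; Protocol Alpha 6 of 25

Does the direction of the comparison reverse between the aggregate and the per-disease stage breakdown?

No

Stage II: Compound 2 234/377 = 62.1%, Protocol Alpha 370/710 = 52.1% → Compound 2
Stage I: Compound 2 965/1361 = 70.9%, Protocol Alpha 1309/2059 = 63.6% → Compound 2
Stage III: Compound 2 392/636 = 61.6%, Protocol Alpha 150/301 = 49.8% → Compound 2
Stage IV: Compound 2 11/33 = 33.3%, Protocol Alpha 6/25 = 24.0% → Compound 2
Overall: Compound 2 1602/2407 = 66.6%, Protocol Alpha 1835/3095 = 59.3% → Compound 2
Compound 2 wins overall and in every disease group — no reversal.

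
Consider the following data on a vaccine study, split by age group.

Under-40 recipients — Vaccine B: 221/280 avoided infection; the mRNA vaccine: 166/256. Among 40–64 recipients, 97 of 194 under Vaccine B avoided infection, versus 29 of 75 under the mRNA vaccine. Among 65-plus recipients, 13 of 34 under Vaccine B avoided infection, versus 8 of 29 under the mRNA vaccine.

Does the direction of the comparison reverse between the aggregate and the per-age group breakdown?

No

Under-40: Vaccine B 221/280 = 78.9%, the mRNA vaccine 166/256 = 64.8% → Vaccine B
40–64: Vaccine B 97/194 = 50.0%, the mRNA vaccine 29/75 = 38.7% → Vaccine B
65-plus: Vaccine B 13/34 = 38.2%, the mRNA vaccine 8/29 = 27.6% → Vaccine B
Overall: Vaccine B 331/508 = 65.2%, the mRNA vaccine 203/360 = 56.4% → Vaccine B
Vaccine B wins overall and in every age group — no reversal.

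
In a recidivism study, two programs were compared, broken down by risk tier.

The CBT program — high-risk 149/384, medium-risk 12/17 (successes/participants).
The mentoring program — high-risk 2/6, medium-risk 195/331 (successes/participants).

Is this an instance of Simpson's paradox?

Yes

High-risk: the CBT program 149/384 = 38.8%, the mentoring program 2/6 = 33.3% → the CBT program
Medium-risk: the CBT program 12/17 = 70.6%, the mentoring program 195/331 = 58.9% → the CBT program
Overall: the CBT program 161/401 = 40.1%, the mentoring program 197/337 = 58.5% → the mentoring program
The CBT program wins each risk group but the mentoring program wins overall — the comparison reverses. The CBT program's participants skew toward high-risk, which has a lower base rate.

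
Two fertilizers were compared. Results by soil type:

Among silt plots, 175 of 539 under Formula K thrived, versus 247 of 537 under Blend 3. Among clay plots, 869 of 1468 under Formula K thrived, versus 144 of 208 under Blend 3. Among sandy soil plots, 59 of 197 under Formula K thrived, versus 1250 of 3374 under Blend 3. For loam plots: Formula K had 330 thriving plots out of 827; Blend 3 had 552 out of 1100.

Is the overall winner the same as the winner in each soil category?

No

Silt: Formula K 175/539 = 32.5%, Blend 3 247/537 = 46.0% → Blend 3
Clay: Formula K 869/1468 = 59.2%, Blend 3 144/208 = 69.2% → Blend 3
Sandy soil: Formula K 59/197 = 29.9%, Blend 3 1250/3374 = 37.0% → Blend 3
Loam: Formula K 330/827 = 39.9%, Blend 3 552/1100 = 50.2% → Blend 3
Overall: Formula K 1433/3031 = 47.3%, Blend 3 2193/5219 = 42.0% → Formula K
Blend 3 wins each soil group but Formula K wins overall — the comparison reverses. Blend 3's plots skew toward sandy soil, which has a lower base rate.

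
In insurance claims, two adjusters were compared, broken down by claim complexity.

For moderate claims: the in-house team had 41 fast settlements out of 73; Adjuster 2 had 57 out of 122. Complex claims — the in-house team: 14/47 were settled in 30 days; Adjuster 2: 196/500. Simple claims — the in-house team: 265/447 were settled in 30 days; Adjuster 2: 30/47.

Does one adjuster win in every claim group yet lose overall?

Moderate: the in-house team 41/73 = 56.2%, Adjuster 2 57/122 = 46.7% → the in-house team
Complex: the in-house team 14/47 = 29.8%, Adjuster 2 196/500 = 39.2% → Adjuster 2
Simple: the in-house team 265/447 = 59.3%, Adjuster 2 30/47 = 63.8% → Adjuster 2
Overall: the in-house team 320/567 = 56.4%, Adjuster 2 283/669 = 42.3% → the in-house team
Neither sweeps: the in-house team wins 1 of 3 groups, Adjuster 2 wins 2. The in-house team wins overall but not every group — no Simpson reversal.

No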